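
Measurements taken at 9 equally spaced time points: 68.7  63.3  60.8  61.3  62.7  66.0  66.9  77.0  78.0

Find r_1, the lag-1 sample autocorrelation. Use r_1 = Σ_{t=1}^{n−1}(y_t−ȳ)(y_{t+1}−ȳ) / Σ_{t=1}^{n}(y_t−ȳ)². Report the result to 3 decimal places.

Mean ȳ = (68.7 + 63.3 + 60.8 + 61.3 + 62.7 + 66.0 + 66.9 + 77.0 + 78.0)/9 = 67.1889
Numerator Σ_{t=1}^{8}(y_t−ȳ)(y_{t+1}−ȳ) = 191.9421
Denominator Σ(y_t−ȳ)² = 327.6889
r_1 = 191.9421 / 327.6889 = 0.586

0.586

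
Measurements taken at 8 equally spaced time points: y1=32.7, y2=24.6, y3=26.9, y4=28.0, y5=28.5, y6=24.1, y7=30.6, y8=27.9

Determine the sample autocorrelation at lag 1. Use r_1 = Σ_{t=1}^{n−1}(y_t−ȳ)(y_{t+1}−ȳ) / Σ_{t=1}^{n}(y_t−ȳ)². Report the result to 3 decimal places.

-0.439

Mean ȳ = (32.7 + 24.6 + 26.9 + 28.0 + 28.5 + 24.1 + 30.6 + 27.9)/8 = 27.9125
Numerator Σ_{t=1}^{7}(y_t−ȳ)(y_{t+1}−ȳ) = -25.0614
Denominator Σ(y_t−ȳ)² = 57.0288
r_1 = -25.0614 / 57.0288 = -0.439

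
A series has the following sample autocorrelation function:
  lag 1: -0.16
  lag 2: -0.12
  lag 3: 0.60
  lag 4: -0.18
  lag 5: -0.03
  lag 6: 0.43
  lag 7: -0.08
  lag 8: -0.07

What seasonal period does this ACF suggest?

The largest autocorrelation is r_3 = 0.60, with a weaker echo at lag 6 (0.43); the remaining lags stay at or below -0.03.
The dominant spike at lag 3 indicates a seasonal period of 3.

3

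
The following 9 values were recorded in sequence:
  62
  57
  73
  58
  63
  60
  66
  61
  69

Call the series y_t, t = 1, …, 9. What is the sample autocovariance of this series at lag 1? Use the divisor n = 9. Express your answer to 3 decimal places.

-14.487

Mean ȳ = (62 + 57 + 73 + 58 + 63 + 60 + 66 + 61 + 69)/9 = 63.2222
Σ_{t=1}^{8}(y_t−ȳ)(y_{t+1}−ȳ) = -130.3827
γ_1 = -130.3827 / 9 = -14.487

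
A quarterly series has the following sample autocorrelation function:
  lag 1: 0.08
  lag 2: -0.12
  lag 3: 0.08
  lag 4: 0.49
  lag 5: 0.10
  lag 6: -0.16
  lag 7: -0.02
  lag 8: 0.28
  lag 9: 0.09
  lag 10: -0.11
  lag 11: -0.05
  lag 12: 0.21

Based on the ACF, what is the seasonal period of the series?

4

The largest autocorrelation is r_4 = 0.49, with weaker echoes at lags 8 (0.28) and 12 (0.21); the remaining lags stay at or below 0.10.
The dominant spike at lag 4 indicates a seasonal period of 4.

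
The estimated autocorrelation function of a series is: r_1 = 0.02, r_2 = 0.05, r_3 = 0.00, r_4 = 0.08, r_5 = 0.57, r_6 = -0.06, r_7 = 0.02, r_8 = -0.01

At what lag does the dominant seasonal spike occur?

The largest autocorrelation is r_5 = 0.57; the remaining lags stay at or below 0.08.
The dominant spike at lag 5 indicates a seasonal period of 5.

5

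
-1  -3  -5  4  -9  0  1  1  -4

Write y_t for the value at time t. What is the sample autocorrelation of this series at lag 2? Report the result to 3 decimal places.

Mean ȳ = (-1 − 3 − 5 + 4 − 9 + 0 + 1 + 1 − 4)/9 = -1.7778
Numerator Σ_{t=1}^{7}(y_t−ȳ)(y_{t+2}−ȳ) = 2.6790
Denominator Σ(y_t−ȳ)² = 121.5556
r_2 = 2.6790 / 121.5556 = 0.022

0.022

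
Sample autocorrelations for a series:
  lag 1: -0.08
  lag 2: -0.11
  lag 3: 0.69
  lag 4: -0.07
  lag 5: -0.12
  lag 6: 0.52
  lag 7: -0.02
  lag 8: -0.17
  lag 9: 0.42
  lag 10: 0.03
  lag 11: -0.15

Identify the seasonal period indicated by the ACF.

The largest autocorrelation is r_3 = 0.69, with weaker echoes at lags 6 (0.52) and 9 (0.42); the remaining lags stay at or below 0.03.
The dominant spike at lag 3 indicates a seasonal period of 3.

3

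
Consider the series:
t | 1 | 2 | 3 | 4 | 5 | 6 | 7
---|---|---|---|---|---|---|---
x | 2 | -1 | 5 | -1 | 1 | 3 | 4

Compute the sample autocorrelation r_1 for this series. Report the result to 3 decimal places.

-0.440

Mean x̄ = (2 − 1 + 5 − 1 + 1 + 3 + 4)/7 = 1.8571
Deviations from mean: 0.1429, -2.8571, 3.1429, -2.8571, -0.8571, 1.1429, 2.1429
Σ(x_t−x̄)(x_{t+1}−x̄) = (-0.4082) + (-8.9796) + (-8.9796) + (2.4490) + (-0.9796) + (2.4490) = -14.4490
Denominator Σ(x_t−x̄)² = 32.8571
r_1 = -14.4490 / 32.8571 = -0.440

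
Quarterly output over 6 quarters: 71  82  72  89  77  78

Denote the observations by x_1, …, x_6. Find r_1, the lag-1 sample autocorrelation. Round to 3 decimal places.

Mean x̄ = (71 + 82 + 72 + 89 + 77 + 78)/6 = 78.1667
Numerator Σ_{t=1}^{5}(x_t−x̄)(x_{t+1}−x̄) = -130.3611
Denominator Σ(x_t−x̄)² = 222.8333
r_1 = -130.3611 / 222.8333 = -0.585

-0.585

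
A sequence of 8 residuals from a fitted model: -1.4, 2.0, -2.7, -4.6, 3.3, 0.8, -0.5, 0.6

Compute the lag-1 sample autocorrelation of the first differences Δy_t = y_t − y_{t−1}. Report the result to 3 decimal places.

-0.364

First differences Δy: 3.4, -4.7, -1.9, 7.9, -2.5, -1.3, 1.1
Mean of differences = 0.2857
Numerator Σ(Δy_t−Δȳ)(Δy_{t+1}−Δȳ) = -39.3573
Denominator Σ(Δy_t−Δȳ)² = 108.2486
r_1(Δy) = -39.3573 / 108.2486 = -0.364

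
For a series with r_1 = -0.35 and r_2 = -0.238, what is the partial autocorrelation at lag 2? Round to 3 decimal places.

-0.411

φ_{22} = (r_2 − r_1²) / (1 − r_1²)
r_1² = (-0.35)² = 0.1225
Numerator = -0.238 − 0.1225 = -0.3605; denominator = 1 − 0.1225 = 0.8775
φ_{22} = -0.3605 / 0.8775 = -0.411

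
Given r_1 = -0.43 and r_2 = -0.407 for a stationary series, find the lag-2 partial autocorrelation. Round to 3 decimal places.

-0.726

φ_{22} = (r_2 − r_1²) / (1 − r_1²)
r_1² = (-0.43)² = 0.1849
Numerator = -0.407 − 0.1849 = -0.5919; denominator = 1 − 0.1849 = 0.8151
φ_{22} = -0.5919 / 0.8151 = -0.726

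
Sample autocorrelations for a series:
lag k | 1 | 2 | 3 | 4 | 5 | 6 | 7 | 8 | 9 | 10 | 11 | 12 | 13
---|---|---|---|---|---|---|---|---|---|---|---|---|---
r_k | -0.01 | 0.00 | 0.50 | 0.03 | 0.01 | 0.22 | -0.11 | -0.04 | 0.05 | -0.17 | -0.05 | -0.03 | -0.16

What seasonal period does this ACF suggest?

The largest autocorrelation is r_3 = 0.50, with a weaker echo at lag 6 (0.22); the remaining lags stay at or below 0.05.
The dominant spike at lag 3 indicates a seasonal period of 3.

3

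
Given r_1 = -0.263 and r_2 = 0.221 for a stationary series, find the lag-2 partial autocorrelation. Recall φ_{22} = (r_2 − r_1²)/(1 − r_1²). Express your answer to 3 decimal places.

0.163

φ_{22} = (r_2 − r_1²) / (1 − r_1²)
r_1² = (-0.263)² = 0.069169
Numerator = 0.221 − 0.0692 = 0.1518; denominator = 1 − 0.0692 = 0.9308
φ_{22} = 0.1518 / 0.9308 = 0.163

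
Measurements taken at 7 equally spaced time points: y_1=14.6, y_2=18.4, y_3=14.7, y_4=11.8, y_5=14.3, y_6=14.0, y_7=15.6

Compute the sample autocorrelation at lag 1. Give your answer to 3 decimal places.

0.019

Mean ȳ = (14.6 + 18.4 + 14.7 + 11.8 + 14.3 + 14.0 + 15.6)/7 = 14.7714
Deviations from mean: -0.1714, 3.6286, -0.0714, -2.9714, -0.4714, -0.7714, 0.8286
Numerator Σ_{t=1}^{6}(y_t−ȳ)(y_{t+1}−ȳ) = 0.4563
Denominator Σ(y_t−ȳ)² = 23.5343
r_1 = 0.4563 / 23.5343 = 0.019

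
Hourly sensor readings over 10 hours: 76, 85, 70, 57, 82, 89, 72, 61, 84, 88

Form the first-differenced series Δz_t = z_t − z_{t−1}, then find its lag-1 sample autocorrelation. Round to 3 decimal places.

First differences Δz: 9, -15, -13, 25, 7, -17, -11, 23, 4
Mean of differences = 1.3333
Numerator Σ(Δz_t−Δz̄)(Δz_{t+1}−Δz̄) = -183.4444
Denominator Σ(Δz_t−Δz̄)² = 2088.0000
r_1(Δz) = -183.4444 / 2088.0000 = -0.088

-0.088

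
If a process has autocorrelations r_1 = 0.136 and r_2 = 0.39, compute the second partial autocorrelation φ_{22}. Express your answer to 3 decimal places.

0.379

φ_{22} = (r_2 − r_1²) / (1 − r_1²)
r_1² = (0.136)² = 0.018496
Numerator = 0.39 − 0.0185 = 0.3715; denominator = 1 − 0.0185 = 0.9815
φ_{22} = 0.3715 / 0.9815 = 0.379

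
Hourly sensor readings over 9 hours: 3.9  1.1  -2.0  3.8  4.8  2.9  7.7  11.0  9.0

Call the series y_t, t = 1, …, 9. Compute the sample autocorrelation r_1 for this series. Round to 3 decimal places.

0.565

Mean ȳ = (3.9 + 1.1 − 2.0 + 3.8 + 4.8 + 2.9 + 7.7 + 11.0 + 9.0)/9 = 4.6889
Numerator Σ_{t=1}^{8}(y_t−ȳ)(y_{t+1}−ȳ) = 73.3099
Denominator Σ(y_t−ȳ)² = 129.7289
r_1 = 73.3099 / 129.7289 = 0.565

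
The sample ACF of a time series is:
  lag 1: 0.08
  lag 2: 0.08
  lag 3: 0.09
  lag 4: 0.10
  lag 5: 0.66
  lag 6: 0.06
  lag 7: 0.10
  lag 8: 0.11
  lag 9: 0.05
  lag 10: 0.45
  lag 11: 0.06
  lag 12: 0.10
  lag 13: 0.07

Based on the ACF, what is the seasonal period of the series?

5

The largest autocorrelation is r_5 = 0.66, with a weaker echo at lag 10 (0.45); the remaining lags stay at or below 0.11.
The dominant spike at lag 5 indicates a seasonal period of 5.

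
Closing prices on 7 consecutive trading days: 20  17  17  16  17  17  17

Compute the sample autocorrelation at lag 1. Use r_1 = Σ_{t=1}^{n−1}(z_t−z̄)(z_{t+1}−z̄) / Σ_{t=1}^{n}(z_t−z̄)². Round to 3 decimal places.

0.022

Mean z̄ = (20 + 17 + 17 + 16 + 17 + 17 + 17)/7 = 17.2857
Deviations from mean: 2.7143, -0.2857, -0.2857, -1.2857, -0.2857, -0.2857, -0.2857
Σ(z_t−z̄)(z_{t+1}−z̄) = (-0.7755) + (0.0816) + (0.3673) + (0.3673) + (0.0816) + (0.0816) = 0.2041
Denominator Σ(z_t−z̄)² = 9.4286
r_1 = 0.2041 / 9.4286 = 0.022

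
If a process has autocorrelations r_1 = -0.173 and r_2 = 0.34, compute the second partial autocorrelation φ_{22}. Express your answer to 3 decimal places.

0.320

φ_{22} = (r_2 − r_1²) / (1 − r_1²)
r_1² = (-0.173)² = 0.029929
Numerator = 0.34 − 0.0299 = 0.3101; denominator = 1 − 0.0299 = 0.9701
φ_{22} = 0.3101 / 0.9701 = 0.320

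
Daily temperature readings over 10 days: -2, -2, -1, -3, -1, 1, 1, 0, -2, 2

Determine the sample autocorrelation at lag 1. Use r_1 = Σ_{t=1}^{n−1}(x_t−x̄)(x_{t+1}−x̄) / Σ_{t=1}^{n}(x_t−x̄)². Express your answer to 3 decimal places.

0.108

Mean x̄ = (-2 − 2 − 1 − 3 − 1 + 1 + 1 + 0 − 2 + 2)/10 = -0.7000
Numerator Σ_{t=1}^{9}(x_t−x̄)(x_{t+1}−x̄) = 2.6100
Denominator Σ(x_t−x̄)² = 24.1000
r_1 = 2.6100 / 24.1000 = 0.108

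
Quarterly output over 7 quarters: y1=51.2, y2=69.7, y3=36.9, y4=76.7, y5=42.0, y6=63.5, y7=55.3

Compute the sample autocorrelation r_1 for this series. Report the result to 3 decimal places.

-0.898

Mean ȳ = (51.2 + 69.7 + 36.9 + 76.7 + 42.0 + 63.5 + 55.3)/7 = 56.4714
Deviations from mean: -5.2714, 13.2286, -19.5714, 20.2286, -14.4714, 7.0286, -1.1714
Numerator Σ_{t=1}^{6}(y_t−ȳ)(y_{t+1}−ȳ) = -1127.2208
Denominator Σ(y_t−ȳ)² = 1255.2143
r_1 = -1127.2208 / 1255.2143 = -0.898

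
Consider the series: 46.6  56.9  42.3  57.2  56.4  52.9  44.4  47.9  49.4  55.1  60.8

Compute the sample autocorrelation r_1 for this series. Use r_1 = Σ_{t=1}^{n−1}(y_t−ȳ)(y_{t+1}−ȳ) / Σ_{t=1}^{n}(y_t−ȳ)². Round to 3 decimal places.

Mean ȳ = (46.6 + 56.9 + 42.3 + 57.2 + 56.4 + 52.9 + 44.4 + 47.9 + 49.4 + 55.1 + 60.8)/11 = 51.8091
Numerator Σ_{t=1}^{10}(y_t−ȳ)(y_{t+1}−ȳ) = -44.4764
Denominator Σ(y_t−ȳ)² = 362.4491
r_1 = -44.4764 / 362.4491 = -0.123

-0.123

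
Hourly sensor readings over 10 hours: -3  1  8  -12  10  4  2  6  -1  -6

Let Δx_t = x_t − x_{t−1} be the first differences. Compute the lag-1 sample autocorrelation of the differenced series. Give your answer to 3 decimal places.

First differences Δx: 4, 7, -20, 22, -6, -2, 4, -7, -5
Mean of differences = -0.3333
Numerator Σ(Δx_t−Δx̄)(Δx_{t+1}−Δx̄) = -673.7778
Denominator Σ(Δx_t−Δx̄)² = 1078.0000
r_1(Δx) = -673.7778 / 1078.0000 = -0.625

-0.625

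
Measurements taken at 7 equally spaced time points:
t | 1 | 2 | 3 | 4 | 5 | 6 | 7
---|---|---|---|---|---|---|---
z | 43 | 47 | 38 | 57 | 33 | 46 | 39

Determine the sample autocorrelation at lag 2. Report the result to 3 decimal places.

0.520

Mean z̄ = (43 + 47 + 38 + 57 + 33 + 46 + 39)/7 = 43.2857
Σ(z_t−z̄)(z_{t+2}−z̄) = (1.5102) + (50.9388) + (54.3673) + (37.2245) + (44.0816) = 188.1224
Denominator Σ(z_t−z̄)² = 361.4286
r_2 = 188.1224 / 361.4286 = 0.520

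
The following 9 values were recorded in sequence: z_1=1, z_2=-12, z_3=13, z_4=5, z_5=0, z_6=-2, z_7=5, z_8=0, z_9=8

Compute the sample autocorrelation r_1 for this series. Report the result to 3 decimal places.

-0.341

Mean z̄ = (1 − 12 + 13 + 5 + 0 − 2 + 5 + 0 + 8)/9 = 2.0000
Numerator Σ_{t=1}^{8}(z_t−z̄)(z_{t+1}−z̄) = -135.0000
Denominator Σ(z_t−z̄)² = 396.0000
r_1 = -135.0000 / 396.0000 = -0.341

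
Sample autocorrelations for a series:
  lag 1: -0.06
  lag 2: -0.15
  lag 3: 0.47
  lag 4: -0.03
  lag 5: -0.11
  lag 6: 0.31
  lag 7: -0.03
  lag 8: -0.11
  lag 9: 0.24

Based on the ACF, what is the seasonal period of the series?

The largest autocorrelation is r_3 = 0.47, with weaker echoes at lags 6 (0.31) and 9 (0.24); the remaining lags stay at or below -0.03.
The dominant spike at lag 3 indicates a seasonal period of 3.

3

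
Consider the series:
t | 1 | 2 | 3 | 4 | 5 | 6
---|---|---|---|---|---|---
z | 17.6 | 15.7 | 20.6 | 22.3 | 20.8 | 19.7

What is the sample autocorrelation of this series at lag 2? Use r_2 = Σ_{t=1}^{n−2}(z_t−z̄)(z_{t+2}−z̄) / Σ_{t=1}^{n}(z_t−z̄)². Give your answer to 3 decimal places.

-0.366

Mean z̄ = (17.6 + 15.7 + 20.6 + 22.3 + 20.8 + 19.7)/6 = 19.4500
Deviations from mean: -1.8500, -3.7500, 1.1500, 2.8500, 1.3500, 0.2500
Σ(z_t−z̄)(z_{t+2}−z̄) = (-2.1275) + (-10.6875) + (1.5525) + (0.7125) = -10.5500
Denominator Σ(z_t−z̄)² = 28.8150
r_2 = -10.5500 / 28.8150 = -0.366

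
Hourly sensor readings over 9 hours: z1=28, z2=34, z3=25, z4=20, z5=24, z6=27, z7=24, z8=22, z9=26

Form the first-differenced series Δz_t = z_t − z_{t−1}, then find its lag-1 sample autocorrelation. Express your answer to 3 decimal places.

-0.159

First differences Δz: 6, -9, -5, 4, 3, -3, -2, 4
Mean of differences = -0.2500
Numerator Σ(Δz_t−Δz̄)(Δz_{t+1}−Δz̄) = -31.0625
Denominator Σ(Δz_t−Δz̄)² = 195.5000
r_1(Δz) = -31.0625 / 195.5000 = -0.159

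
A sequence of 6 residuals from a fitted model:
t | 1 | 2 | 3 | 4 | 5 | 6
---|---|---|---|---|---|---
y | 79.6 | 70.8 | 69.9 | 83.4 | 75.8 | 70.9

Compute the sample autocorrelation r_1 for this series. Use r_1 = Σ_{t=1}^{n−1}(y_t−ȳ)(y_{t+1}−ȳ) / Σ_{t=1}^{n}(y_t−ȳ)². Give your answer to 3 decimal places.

-0.244

Mean ȳ = (79.6 + 70.8 + 69.9 + 83.4 + 75.8 + 70.9)/6 = 75.0667
Deviations from mean: 4.5333, -4.2667, -5.1667, 8.3333, 0.7333, -4.1667
Σ(y_t−ȳ)(y_{t+1}−ȳ) = (-19.3422) + (22.0444) + (-43.0556) + (6.1111) + (-3.0556) = -37.2978
Denominator Σ(y_t−ȳ)² = 152.7933
r_1 = -37.2978 / 152.7933 = -0.244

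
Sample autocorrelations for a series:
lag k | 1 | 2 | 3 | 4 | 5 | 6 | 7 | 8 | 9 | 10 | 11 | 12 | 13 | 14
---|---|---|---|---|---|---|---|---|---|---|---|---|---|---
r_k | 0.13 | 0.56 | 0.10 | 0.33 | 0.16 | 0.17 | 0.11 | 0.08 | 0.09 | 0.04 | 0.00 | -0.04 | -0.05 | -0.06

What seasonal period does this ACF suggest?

The largest autocorrelation is r_2 = 0.56, with weaker echoes at lags 4 (0.33) and 6 (0.17); the remaining lags stay at or below 0.16.
The dominant spike at lag 2 indicates a seasonal period of 2.

2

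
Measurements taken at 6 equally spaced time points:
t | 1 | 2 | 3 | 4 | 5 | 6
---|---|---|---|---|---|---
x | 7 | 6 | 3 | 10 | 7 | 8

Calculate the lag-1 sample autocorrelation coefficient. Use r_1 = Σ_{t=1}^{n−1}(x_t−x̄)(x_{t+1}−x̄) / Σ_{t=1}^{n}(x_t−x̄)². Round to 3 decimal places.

-0.312

Mean x̄ = (7 + 6 + 3 + 10 + 7 + 8)/6 = 6.8333
Deviations from mean: 0.1667, -0.8333, -3.8333, 3.1667, 0.1667, 1.1667
Numerator Σ_{t=1}^{5}(x_t−x̄)(x_{t+1}−x̄) = -8.3611
Denominator Σ(x_t−x̄)² = 26.8333
r_1 = -8.3611 / 26.8333 = -0.312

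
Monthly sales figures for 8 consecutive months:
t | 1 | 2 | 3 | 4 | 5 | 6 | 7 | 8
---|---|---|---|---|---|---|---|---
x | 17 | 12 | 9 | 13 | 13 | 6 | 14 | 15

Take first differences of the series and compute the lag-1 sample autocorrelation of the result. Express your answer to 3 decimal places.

First differences Δx: -5, -3, 4, 0, -7, 8, 1
Mean of differences = -0.2857
Numerator Σ(Δx_t−Δx̄)(Δx_{t+1}−Δx̄) = -44.5102
Denominator Σ(Δx_t−Δx̄)² = 163.4286
r_1(Δx) = -44.5102 / 163.4286 = -0.272

-0.272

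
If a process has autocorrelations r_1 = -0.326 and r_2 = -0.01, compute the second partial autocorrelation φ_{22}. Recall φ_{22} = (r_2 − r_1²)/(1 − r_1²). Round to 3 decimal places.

-0.130

φ_{22} = (r_2 − r_1²) / (1 − r_1²)
r_1² = (-0.326)² = 0.106276
Numerator = -0.01 − 0.1063 = -0.1163; denominator = 1 − 0.1063 = 0.8937
φ_{22} = -0.1163 / 0.8937 = -0.130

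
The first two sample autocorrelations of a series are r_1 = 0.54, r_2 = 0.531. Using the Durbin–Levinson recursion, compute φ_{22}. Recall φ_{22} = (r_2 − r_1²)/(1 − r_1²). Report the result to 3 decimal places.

0.338

φ_{22} = (r_2 − r_1²) / (1 − r_1²)
r_1² = (0.54)² = 0.2916
Numerator = 0.531 − 0.2916 = 0.2394; denominator = 1 − 0.2916 = 0.7084
φ_{22} = 0.2394 / 0.7084 = 0.338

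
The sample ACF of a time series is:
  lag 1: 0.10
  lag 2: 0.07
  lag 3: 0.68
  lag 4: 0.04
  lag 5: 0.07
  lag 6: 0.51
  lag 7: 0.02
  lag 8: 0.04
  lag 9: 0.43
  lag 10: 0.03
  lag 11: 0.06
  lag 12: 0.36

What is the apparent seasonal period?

3

The largest autocorrelation is r_3 = 0.68, with weaker echoes at lags 6 (0.51), 9 (0.43) and 12 (0.36); the remaining lags stay at or below 0.10.
The dominant spike at lag 3 indicates a seasonal period of 3.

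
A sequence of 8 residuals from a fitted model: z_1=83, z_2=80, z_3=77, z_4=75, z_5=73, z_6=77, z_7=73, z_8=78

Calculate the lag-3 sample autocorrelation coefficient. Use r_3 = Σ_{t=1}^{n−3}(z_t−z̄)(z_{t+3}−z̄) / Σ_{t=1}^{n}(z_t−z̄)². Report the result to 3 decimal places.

Mean z̄ = (83 + 80 + 77 + 75 + 73 + 77 + 73 + 78)/8 = 77.0000
Deviations from mean: 6.0000, 3.0000, 0.0000, -2.0000, -4.0000, 0.0000, -4.0000, 1.0000
Σ(z_t−z̄)(z_{t+3}−z̄) = (-12.0000) + (-12.0000) + (0.0000) + (8.0000) + (-4.0000) = -20.0000
Denominator Σ(z_t−z̄)² = 82.0000
r_3 = -20.0000 / 82.0000 = -0.244

-0.244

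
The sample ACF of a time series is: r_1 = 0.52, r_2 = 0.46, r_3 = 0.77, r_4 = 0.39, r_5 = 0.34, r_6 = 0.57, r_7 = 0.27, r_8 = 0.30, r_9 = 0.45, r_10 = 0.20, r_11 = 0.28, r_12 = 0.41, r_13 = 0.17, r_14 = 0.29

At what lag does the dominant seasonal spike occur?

The largest autocorrelation is r_3 = 0.77, with a weaker echo at lag 6 (0.57); the remaining lags stay at or below 0.52. The elevated value at lag 1 (0.52), dropping to 0.46 at lag 2, reflects decaying short-term dependence rather than seasonality.
The dominant spike at lag 3 indicates a seasonal period of 3.

3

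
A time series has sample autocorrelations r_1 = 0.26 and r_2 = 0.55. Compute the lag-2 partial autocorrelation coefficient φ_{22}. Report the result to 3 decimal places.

φ_{22} = (r_2 − r_1²) / (1 − r_1²)
r_1² = (0.26)² = 0.0676
Numerator = 0.55 − 0.0676 = 0.4824; denominator = 1 − 0.0676 = 0.9324
φ_{22} = 0.4824 / 0.9324 = 0.517

0.517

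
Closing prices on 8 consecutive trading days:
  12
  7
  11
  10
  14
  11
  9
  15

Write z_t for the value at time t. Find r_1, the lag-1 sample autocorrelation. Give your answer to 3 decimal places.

-0.310

Mean z̄ = (12 + 7 + 11 + 10 + 14 + 11 + 9 + 15)/8 = 11.1250
Deviations from mean: 0.8750, -4.1250, -0.1250, -1.1250, 2.8750, -0.1250, -2.1250, 3.8750
Σ(z_t−z̄)(z_{t+1}−z̄) = (-3.6094) + (0.5156) + (0.1406) + (-3.2344) + (-0.3594) + (0.2656) + (-8.2344) = -14.5156
Denominator Σ(z_t−z̄)² = 46.8750
r_1 = -14.5156 / 46.8750 = -0.310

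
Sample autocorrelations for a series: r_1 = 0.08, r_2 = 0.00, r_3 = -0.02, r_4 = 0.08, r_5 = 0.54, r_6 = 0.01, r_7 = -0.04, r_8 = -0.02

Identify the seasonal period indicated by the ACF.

5

The largest autocorrelation is r_5 = 0.54; the remaining lags stay at or below 0.08.
The dominant spike at lag 5 indicates a seasonal period of 5.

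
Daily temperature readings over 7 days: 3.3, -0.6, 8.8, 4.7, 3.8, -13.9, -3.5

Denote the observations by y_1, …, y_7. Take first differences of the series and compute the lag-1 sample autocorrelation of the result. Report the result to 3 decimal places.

First differences Δy: -3.9, 9.4, -4.1, -0.9, -17.7, 10.4
Mean of differences = -1.1333
Numerator Σ(Δy_t−Δȳ)(Δy_{t+1}−Δȳ) = -256.0178
Denominator Σ(Δy_t−Δȳ)² = 534.9333
r_1(Δy) = -256.0178 / 534.9333 = -0.479

-0.479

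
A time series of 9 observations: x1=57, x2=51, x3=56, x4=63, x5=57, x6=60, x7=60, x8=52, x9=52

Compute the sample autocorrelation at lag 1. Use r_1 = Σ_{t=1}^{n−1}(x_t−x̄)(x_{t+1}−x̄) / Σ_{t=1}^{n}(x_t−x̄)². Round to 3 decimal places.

0.135

Mean x̄ = (57 + 51 + 56 + 63 + 57 + 60 + 60 + 52 + 52)/9 = 56.4444
Numerator Σ_{t=1}^{8}(x_t−x̄)(x_{t+1}−x̄) = 18.6914
Denominator Σ(x_t−x̄)² = 138.2222
r_1 = 18.6914 / 138.2222 = 0.135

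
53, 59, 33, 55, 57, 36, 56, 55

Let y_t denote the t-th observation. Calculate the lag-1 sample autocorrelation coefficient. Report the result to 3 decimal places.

-0.461

Mean ȳ = (53 + 59 + 33 + 55 + 57 + 36 + 56 + 55)/8 = 50.5000
Deviations from mean: 2.5000, 8.5000, -17.5000, 4.5000, 6.5000, -14.5000, 5.5000, 4.5000
Σ(y_t−ȳ)(y_{t+1}−ȳ) = (21.2500) + (-148.7500) + (-78.7500) + (29.2500) + (-94.2500) + (-79.7500) + (24.7500) = -326.2500
Denominator Σ(y_t−ȳ)² = 708.0000
r_1 = -326.2500 / 708.0000 = -0.461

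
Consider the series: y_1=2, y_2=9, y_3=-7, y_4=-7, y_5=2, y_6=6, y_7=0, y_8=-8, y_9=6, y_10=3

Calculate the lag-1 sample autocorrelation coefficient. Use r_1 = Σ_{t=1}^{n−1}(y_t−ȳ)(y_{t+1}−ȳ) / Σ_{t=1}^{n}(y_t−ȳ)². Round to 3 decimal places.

Mean ȳ = (2 + 9 − 7 − 7 + 2 + 6 + 0 − 8 + 6 + 3)/10 = 0.6000
Numerator Σ_{t=1}^{9}(y_t−ȳ)(y_{t+1}−ȳ) = -28.9600
Denominator Σ(y_t−ȳ)² = 328.4000
r_1 = -28.9600 / 328.4000 = -0.088

-0.088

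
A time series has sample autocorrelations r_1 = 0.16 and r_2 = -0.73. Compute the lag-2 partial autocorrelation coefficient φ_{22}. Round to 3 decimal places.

φ_{22} = (r_2 − r_1²) / (1 − r_1²)
r_1² = (0.16)² = 0.0256
Numerator = -0.73 − 0.0256 = -0.7556; denominator = 1 − 0.0256 = 0.9744
φ_{22} = -0.7556 / 0.9744 = -0.775

-0.775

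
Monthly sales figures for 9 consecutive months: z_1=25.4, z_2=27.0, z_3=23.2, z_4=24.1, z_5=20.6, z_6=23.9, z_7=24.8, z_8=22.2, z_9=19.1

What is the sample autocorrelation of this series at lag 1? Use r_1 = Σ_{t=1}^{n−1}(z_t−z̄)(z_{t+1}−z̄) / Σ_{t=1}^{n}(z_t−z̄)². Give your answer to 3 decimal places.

Mean z̄ = (25.4 + 27.0 + 23.2 + 24.1 + 20.6 + 23.9 + 24.8 + 22.2 + 19.1)/9 = 23.3667
Numerator Σ_{t=1}^{8}(z_t−z̄)(z_{t+1}−z̄) = 7.2256
Denominator Σ(z_t−z̄)² = 47.4600
r_1 = 7.2256 / 47.4600 = 0.152

0.152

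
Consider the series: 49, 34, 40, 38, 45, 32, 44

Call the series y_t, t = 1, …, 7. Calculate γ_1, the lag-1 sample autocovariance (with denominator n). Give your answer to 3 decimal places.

-18.991

Mean ȳ = (49 + 34 + 40 + 38 + 45 + 32 + 44)/7 = 40.2857
Σ_{t=1}^{6}(y_t−ȳ)(y_{t+1}−ȳ) = -132.9388
γ_1 = -132.9388 / 7 = -18.991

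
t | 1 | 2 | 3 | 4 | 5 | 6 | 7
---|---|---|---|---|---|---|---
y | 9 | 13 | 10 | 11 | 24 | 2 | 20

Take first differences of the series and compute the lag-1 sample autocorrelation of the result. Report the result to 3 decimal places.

-0.679

First differences Δy: 4, -3, 1, 13, -22, 18
Mean of differences = 1.8333
Numerator Σ(Δy_t−Δȳ)(Δy_{t+1}−Δȳ) = -667.1944
Denominator Σ(Δy_t−Δȳ)² = 982.8333
r_1(Δy) = -667.1944 / 982.8333 = -0.679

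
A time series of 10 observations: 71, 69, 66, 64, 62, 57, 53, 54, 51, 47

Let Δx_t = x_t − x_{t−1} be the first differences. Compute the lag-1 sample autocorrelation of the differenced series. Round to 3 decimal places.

-0.171

First differences Δx: -2, -3, -2, -2, -5, -4, 1, -3, -4
Mean of differences = -2.6667
Numerator Σ(Δx_t−Δx̄)(Δx_{t+1}−Δx̄) = -4.1111
Denominator Σ(Δx_t−Δx̄)² = 24.0000
r_1(Δx) = -4.1111 / 24.0000 = -0.171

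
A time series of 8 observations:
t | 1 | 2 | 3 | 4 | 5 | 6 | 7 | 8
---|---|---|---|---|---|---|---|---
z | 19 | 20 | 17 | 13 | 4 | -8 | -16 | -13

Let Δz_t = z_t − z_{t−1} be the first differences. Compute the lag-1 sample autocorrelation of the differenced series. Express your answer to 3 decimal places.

First differences Δz: 1, -3, -4, -9, -12, -8, 3
Mean of differences = -4.5714
Numerator Σ(Δz_t−Δz̄)(Δz_{t+1}−Δz̄) = 39.5306
Denominator Σ(Δz_t−Δz̄)² = 177.7143
r_1(Δz) = 39.5306 / 177.7143 = 0.222

0.222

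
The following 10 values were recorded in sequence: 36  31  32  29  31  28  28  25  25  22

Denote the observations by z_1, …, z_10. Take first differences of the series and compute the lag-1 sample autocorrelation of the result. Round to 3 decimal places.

-0.718

First differences Δz: -5, 1, -3, 2, -3, 0, -3, 0, -3
Mean of differences = -1.5556
Numerator Σ(Δz_t−Δz̄)(Δz_{t+1}−Δz̄) = -31.7531
Denominator Σ(Δz_t−Δz̄)² = 44.2222
r_1(Δz) = -31.7531 / 44.2222 = -0.718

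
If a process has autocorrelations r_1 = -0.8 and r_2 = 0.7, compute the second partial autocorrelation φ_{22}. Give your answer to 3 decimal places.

0.167

φ_{22} = (r_2 − r_1²) / (1 − r_1²)
r_1² = (-0.8)² = 0.64
Numerator = 0.7 − 0.6400 = 0.0600; denominator = 1 − 0.6400 = 0.3600
φ_{22} = 0.0600 / 0.3600 = 0.167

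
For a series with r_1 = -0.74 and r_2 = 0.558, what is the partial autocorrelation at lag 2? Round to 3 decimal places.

0.023

φ_{22} = (r_2 − r_1²) / (1 − r_1²)
r_1² = (-0.74)² = 0.5476
Numerator = 0.558 − 0.5476 = 0.0104; denominator = 1 − 0.5476 = 0.4524
φ_{22} = 0.0104 / 0.4524 = 0.023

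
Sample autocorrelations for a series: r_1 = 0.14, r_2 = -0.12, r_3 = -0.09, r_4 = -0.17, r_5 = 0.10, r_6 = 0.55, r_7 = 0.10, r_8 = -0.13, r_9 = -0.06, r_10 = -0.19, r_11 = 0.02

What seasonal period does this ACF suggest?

6

The largest autocorrelation is r_6 = 0.55; the remaining lags stay at or below 0.14.
The dominant spike at lag 6 indicates a seasonal period of 6.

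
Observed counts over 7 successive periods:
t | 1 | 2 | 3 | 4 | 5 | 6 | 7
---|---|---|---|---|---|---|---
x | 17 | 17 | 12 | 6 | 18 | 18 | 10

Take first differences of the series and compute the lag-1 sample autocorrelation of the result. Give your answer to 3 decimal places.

-0.162

First differences Δx: 0, -5, -6, 12, 0, -8
Mean of differences = -1.1667
Numerator Σ(Δx_t−Δx̄)(Δx_{t+1}−Δx̄) = -42.1944
Denominator Σ(Δx_t−Δx̄)² = 260.8333
r_1(Δx) = -42.1944 / 260.8333 = -0.162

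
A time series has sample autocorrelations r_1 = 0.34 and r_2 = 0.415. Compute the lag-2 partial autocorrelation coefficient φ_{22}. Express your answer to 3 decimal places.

φ_{22} = (r_2 − r_1²) / (1 − r_1²)
r_1² = (0.34)² = 0.1156
Numerator = 0.415 − 0.1156 = 0.2994; denominator = 1 − 0.1156 = 0.8844
φ_{22} = 0.2994 / 0.8844 = 0.339

0.339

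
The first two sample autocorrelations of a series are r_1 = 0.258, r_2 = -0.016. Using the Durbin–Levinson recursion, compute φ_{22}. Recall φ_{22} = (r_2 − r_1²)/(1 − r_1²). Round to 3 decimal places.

φ_{22} = (r_2 − r_1²) / (1 − r_1²)
r_1² = (0.258)² = 0.066564
Numerator = -0.016 − 0.0666 = -0.0826; denominator = 1 − 0.0666 = 0.9334
φ_{22} = -0.0826 / 0.9334 = -0.088

-0.088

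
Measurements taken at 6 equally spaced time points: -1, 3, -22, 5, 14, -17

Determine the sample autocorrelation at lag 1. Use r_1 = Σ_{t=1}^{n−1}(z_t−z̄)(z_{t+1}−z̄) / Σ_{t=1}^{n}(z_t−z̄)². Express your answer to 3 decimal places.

-0.375

Mean z̄ = (-1 + 3 − 22 + 5 + 14 − 17)/6 = -3.0000
Σ(z_t−z̄)(z_{t+1}−z̄) = (12.0000) + (-114.0000) + (-152.0000) + (136.0000) + (-238.0000) = -356.0000
Denominator Σ(z_t−z̄)² = 950.0000
r_1 = -356.0000 / 950.0000 = -0.375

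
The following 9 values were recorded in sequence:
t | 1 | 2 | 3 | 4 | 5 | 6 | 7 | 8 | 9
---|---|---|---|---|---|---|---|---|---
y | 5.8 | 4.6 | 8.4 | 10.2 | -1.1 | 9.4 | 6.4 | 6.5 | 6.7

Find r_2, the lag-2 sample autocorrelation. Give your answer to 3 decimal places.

Mean ȳ = (5.8 + 4.6 + 8.4 + 10.2 − 1.1 + 9.4 + 6.4 + 6.5 + 6.7)/9 = 6.3222
Numerator Σ_{t=1}^{7}(y_t−ȳ)(y_{t+2}−ȳ) = -11.2510
Denominator Σ(y_t−ȳ)² = 87.3356
r_2 = -11.2510 / 87.3356 = -0.129

-0.129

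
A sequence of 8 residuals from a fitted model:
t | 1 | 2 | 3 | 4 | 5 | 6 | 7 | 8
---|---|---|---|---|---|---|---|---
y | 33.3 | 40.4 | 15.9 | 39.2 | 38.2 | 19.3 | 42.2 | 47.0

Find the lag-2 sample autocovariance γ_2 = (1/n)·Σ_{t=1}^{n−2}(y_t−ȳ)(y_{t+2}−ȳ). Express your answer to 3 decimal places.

Mean ȳ = (33.3 + 40.4 + 15.9 + 39.2 + 38.2 + 19.3 + 42.2 + 47.0)/8 = 34.4375
Σ_{t=1}^{6}(y_t−ȳ)(y_{t+2}−ȳ) = -253.3153
γ_2 = -253.3153 / 8 = -31.664

-31.664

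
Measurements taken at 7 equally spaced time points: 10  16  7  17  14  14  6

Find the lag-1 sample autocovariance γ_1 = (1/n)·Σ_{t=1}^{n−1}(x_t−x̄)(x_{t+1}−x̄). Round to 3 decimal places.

Mean x̄ = (10 + 16 + 7 + 17 + 14 + 14 + 6)/7 = 12.0000
Deviations: -2.0000, 4.0000, -5.0000, 5.0000, 2.0000, 2.0000, -6.0000
Σ_{t=1}^{6}(x_t−x̄)(x_{t+1}−x̄) = -51.0000
γ_1 = -51.0000 / 7 = -7.286

-7.286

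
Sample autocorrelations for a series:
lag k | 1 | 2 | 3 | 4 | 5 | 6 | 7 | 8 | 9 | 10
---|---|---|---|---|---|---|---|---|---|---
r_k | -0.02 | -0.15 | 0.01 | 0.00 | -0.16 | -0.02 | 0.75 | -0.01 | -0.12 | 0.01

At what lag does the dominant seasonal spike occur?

The largest autocorrelation is r_7 = 0.75; the remaining lags stay at or below 0.01.
The dominant spike at lag 7 indicates a seasonal period of 7.

7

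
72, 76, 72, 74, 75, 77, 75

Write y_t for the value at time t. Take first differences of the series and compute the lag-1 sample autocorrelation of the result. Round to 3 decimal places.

-0.569

First differences Δy: 4, -4, 2, 1, 2, -2
Mean of differences = 0.5000
Numerator Σ(Δy_t−Δȳ)(Δy_{t+1}−Δȳ) = -24.7500
Denominator Σ(Δy_t−Δȳ)² = 43.5000
r_1(Δy) = -24.7500 / 43.5000 = -0.569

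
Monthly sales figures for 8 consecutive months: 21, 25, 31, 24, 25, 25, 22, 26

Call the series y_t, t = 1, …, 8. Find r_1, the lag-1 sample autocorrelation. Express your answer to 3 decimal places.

-0.139

Mean ȳ = (21 + 25 + 31 + 24 + 25 + 25 + 22 + 26)/8 = 24.8750
Σ(y_t−ȳ)(y_{t+1}−ȳ) = (-0.4844) + (0.7656) + (-5.3594) + (-0.1094) + (0.0156) + (-0.3594) + (-3.2344) = -8.7656
Denominator Σ(y_t−ȳ)² = 62.8750
r_1 = -8.7656 / 62.8750 = -0.139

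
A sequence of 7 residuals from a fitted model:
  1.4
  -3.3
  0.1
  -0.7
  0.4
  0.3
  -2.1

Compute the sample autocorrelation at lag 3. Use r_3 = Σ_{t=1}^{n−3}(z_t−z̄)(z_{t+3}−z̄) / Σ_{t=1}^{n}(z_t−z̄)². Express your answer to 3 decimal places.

-0.134

Mean z̄ = (1.4 − 3.3 + 0.1 − 0.7 + 0.4 + 0.3 − 2.1)/7 = -0.5571
Σ(z_t−z̄)(z_{t+3}−z̄) = (-0.2796) + (-2.6253) + (0.5633) + (0.2204) = -2.1212
Denominator Σ(z_t−z̄)² = 15.8371
r_3 = -2.1212 / 15.8371 = -0.134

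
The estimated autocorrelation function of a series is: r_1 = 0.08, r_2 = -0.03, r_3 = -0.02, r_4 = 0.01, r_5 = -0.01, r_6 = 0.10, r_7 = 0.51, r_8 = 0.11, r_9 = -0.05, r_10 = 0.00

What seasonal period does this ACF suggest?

7

The largest autocorrelation is r_7 = 0.51; the remaining lags stay at or below 0.11.
The dominant spike at lag 7 indicates a seasonal period of 7.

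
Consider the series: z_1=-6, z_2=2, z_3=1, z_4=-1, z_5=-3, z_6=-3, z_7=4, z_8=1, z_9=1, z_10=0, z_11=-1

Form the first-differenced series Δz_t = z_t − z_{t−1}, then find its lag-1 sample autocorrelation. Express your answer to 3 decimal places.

-0.163

First differences Δz: 8, -1, -2, -2, 0, 7, -3, 0, -1, -1
Mean of differences = 0.5000
Numerator Σ(Δz_t−Δz̄)(Δz_{t+1}−Δz̄) = -21.2500
Denominator Σ(Δz_t−Δz̄)² = 130.5000
r_1(Δz) = -21.2500 / 130.5000 = -0.163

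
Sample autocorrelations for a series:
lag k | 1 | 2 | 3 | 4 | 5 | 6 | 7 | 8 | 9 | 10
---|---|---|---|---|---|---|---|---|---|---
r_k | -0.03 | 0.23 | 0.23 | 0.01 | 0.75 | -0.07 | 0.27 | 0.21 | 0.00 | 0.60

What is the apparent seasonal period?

The largest autocorrelation is r_5 = 0.75, with a weaker echo at lag 10 (0.60); the remaining lags stay at or below 0.27.
The dominant spike at lag 5 indicates a seasonal period of 5.

5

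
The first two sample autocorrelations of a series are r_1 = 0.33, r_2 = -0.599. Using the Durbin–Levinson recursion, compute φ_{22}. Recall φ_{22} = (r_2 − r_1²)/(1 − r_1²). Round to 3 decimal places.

φ_{22} = (r_2 − r_1²) / (1 − r_1²)
r_1² = (0.33)² = 0.1089
Numerator = -0.599 − 0.1089 = -0.7079; denominator = 1 − 0.1089 = 0.8911
φ_{22} = -0.7079 / 0.8911 = -0.794

-0.794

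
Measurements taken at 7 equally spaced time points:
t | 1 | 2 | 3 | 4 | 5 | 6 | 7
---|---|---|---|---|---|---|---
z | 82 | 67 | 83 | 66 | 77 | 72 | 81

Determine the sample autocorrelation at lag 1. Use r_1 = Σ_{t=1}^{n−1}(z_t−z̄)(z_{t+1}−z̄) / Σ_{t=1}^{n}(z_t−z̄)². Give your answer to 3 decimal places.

-0.752

Mean z̄ = (82 + 67 + 83 + 66 + 77 + 72 + 81)/7 = 75.4286
Σ(z_t−z̄)(z_{t+1}−z̄) = (-55.3878) + (-63.8163) + (-71.3878) + (-14.8163) + (-5.3878) + (-19.1020) = -229.8980
Denominator Σ(z_t−z̄)² = 305.7143
r_1 = -229.8980 / 305.7143 = -0.752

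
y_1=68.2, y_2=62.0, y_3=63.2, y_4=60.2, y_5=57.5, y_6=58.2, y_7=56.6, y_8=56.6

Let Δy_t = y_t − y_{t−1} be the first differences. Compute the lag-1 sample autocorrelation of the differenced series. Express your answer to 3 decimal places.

First differences Δy: -6.2, 1.2, -3.0, -2.7, 0.7, -1.6, 0.0
Mean of differences = -1.6571
Numerator Σ(Δy_t−Δȳ)(Δy_{t+1}−Δȳ) = -17.6447
Denominator Σ(Δy_t−Δȳ)² = 39.9971
r_1(Δy) = -17.6447 / 39.9971 = -0.441

-0.441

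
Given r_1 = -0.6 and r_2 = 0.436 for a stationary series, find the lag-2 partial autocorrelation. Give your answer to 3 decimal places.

φ_{22} = (r_2 − r_1²) / (1 − r_1²)
r_1² = (-0.6)² = 0.36
Numerator = 0.436 − 0.3600 = 0.0760; denominator = 1 − 0.3600 = 0.6400
φ_{22} = 0.0760 / 0.6400 = 0.119

0.119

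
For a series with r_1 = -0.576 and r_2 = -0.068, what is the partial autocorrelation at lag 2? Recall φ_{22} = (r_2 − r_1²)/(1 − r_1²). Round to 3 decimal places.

-0.598

φ_{22} = (r_2 − r_1²) / (1 − r_1²)
r_1² = (-0.576)² = 0.331776
Numerator = -0.068 − 0.3318 = -0.3998; denominator = 1 − 0.3318 = 0.6682
φ_{22} = -0.3998 / 0.6682 = -0.598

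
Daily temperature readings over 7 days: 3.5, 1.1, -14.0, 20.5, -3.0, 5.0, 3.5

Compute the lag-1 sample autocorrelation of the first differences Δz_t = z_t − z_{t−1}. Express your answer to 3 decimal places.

First differences Δz: -2.4, -15.1, 34.5, -23.5, 8.0, -1.5
Mean of differences = 0.0000
Numerator Σ(Δz_t−Δz̄)(Δz_{t+1}−Δz̄) = -1495.4600
Denominator Σ(Δz_t−Δz̄)² = 2042.5200
r_1(Δz) = -1495.4600 / 2042.5200 = -0.732

-0.732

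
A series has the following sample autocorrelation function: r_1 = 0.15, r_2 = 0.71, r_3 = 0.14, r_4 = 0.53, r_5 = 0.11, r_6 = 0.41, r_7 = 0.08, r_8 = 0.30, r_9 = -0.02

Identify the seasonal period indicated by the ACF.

2

The largest autocorrelation is r_2 = 0.71, with weaker echoes at lags 4 (0.53), 6 (0.41) and 8 (0.30); the remaining lags stay at or below 0.15.
The dominant spike at lag 2 indicates a seasonal period of 2.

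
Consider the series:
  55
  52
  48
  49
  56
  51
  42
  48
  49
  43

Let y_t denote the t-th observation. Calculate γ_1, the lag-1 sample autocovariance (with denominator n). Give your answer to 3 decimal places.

Mean ȳ = (55 + 52 + 48 + 49 + 56 + 51 + 42 + 48 + 49 + 43)/10 = 49.3000
Σ_{t=1}^{9}(y_t−ȳ)(y_{t+1}−ȳ) = 21.0100
γ_1 = 21.0100 / 10 = 2.101

2.101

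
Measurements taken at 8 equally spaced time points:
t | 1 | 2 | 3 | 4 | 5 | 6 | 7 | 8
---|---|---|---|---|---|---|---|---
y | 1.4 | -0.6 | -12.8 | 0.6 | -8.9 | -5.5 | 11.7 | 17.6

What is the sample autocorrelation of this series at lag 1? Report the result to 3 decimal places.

0.265

Mean ȳ = (1.4 − 0.6 − 12.8 + 0.6 − 8.9 − 5.5 + 11.7 + 17.6)/8 = 0.4375
Deviations from mean: 0.9625, -1.0375, -13.2375, 0.1625, -9.3375, -5.9375, 11.2625, 17.1625
Σ(y_t−ȳ)(y_{t+1}−ȳ) = (-0.9986) + (13.7339) + (-2.1511) + (-1.5173) + (55.4414) + (-66.8711) + (193.2927) = 190.9298
Denominator Σ(y_t−ȳ)² = 721.0988
r_1 = 190.9298 / 721.0988 = 0.265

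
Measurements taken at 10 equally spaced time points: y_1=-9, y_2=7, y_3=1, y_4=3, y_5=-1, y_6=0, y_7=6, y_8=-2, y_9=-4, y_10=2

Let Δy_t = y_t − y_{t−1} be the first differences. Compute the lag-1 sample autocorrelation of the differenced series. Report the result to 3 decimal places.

-0.332

First differences Δy: 16, -6, 2, -4, 1, 6, -8, -2, 6
Mean of differences = 1.2222
Numerator Σ(Δy_t−Δȳ)(Δy_{t+1}−Δȳ) = -146.0494
Denominator Σ(Δy_t−Δȳ)² = 439.5556
r_1(Δy) = -146.0494 / 439.5556 = -0.332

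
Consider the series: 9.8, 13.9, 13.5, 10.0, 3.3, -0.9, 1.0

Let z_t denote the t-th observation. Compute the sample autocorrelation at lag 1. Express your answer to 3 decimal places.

Mean z̄ = (9.8 + 13.9 + 13.5 + 10.0 + 3.3 − 0.9 + 1.0)/7 = 7.2286
Deviations from mean: 2.5714, 6.6714, 6.2714, 2.7714, -3.9286, -8.1286, -6.2286
Numerator Σ_{t=1}^{6}(z_t−z̄)(z_{t+1}−z̄) = 148.0506
Denominator Σ(z_t−z̄)² = 218.4343
r_1 = 148.0506 / 218.4343 = 0.678

0.678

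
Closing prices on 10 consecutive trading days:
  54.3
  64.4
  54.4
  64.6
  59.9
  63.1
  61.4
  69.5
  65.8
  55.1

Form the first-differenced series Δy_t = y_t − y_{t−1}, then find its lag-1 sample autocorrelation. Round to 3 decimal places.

First differences Δy: 10.1, -10.0, 10.2, -4.7, 3.2, -1.7, 8.1, -3.7, -10.7
Mean of differences = 0.0889
Numerator Σ(Δy_t−Δȳ)(Δy_{t+1}−Δȳ) = -275.7023
Denominator Σ(Δy_t−Δȳ)² = 534.9889
r_1(Δy) = -275.7023 / 534.9889 = -0.515

-0.515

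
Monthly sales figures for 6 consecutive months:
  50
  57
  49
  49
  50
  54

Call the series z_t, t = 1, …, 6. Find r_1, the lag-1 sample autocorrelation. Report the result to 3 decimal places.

Mean z̄ = (50 + 57 + 49 + 49 + 50 + 54)/6 = 51.5000
Deviations from mean: -1.5000, 5.5000, -2.5000, -2.5000, -1.5000, 2.5000
Σ(z_t−z̄)(z_{t+1}−z̄) = (-8.2500) + (-13.7500) + (6.2500) + (3.7500) + (-3.7500) = -15.7500
Denominator Σ(z_t−z̄)² = 53.5000
r_1 = -15.7500 / 53.5000 = -0.294

-0.294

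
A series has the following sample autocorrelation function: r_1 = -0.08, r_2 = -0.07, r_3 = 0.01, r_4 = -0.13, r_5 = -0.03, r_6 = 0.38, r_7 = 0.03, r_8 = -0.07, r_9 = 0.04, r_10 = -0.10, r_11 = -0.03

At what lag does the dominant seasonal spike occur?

The largest autocorrelation is r_6 = 0.38; the remaining lags stay at or below 0.04.
The dominant spike at lag 6 indicates a seasonal period of 6.

6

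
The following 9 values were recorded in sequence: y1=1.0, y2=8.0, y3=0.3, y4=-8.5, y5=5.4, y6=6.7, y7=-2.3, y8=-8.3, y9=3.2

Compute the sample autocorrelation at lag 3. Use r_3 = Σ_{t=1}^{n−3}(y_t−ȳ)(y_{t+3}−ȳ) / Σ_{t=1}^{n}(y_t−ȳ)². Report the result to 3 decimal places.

Mean ȳ = (1.0 + 8.0 + 0.3 − 8.5 + 5.4 + 6.7 − 2.3 − 8.3 + 3.2)/9 = 0.6111
Numerator Σ_{t=1}^{6}(y_t−ȳ)(y_{t+3}−ȳ) = 29.5596
Denominator Σ(y_t−ȳ)² = 292.4489
r_3 = 29.5596 / 292.4489 = 0.101

0.101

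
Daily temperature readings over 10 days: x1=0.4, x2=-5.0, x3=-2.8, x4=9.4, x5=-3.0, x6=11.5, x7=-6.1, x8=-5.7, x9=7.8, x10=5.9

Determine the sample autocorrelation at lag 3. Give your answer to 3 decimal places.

-0.047

Mean x̄ = (0.4 − 5.0 − 2.8 + 9.4 − 3.0 + 11.5 − 6.1 − 5.7 + 7.8 + 5.9)/10 = 1.2400
Σ(x_t−x̄)(x_{t+3}−x̄) = (-6.8544) + (26.4576) + (-41.4504) + (-59.8944) + (29.4256) + (67.3056) + (-34.2044) = -19.2148
Denominator Σ(x_t−x̄)² = 412.5840
r_3 = -19.2148 / 412.5840 = -0.047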